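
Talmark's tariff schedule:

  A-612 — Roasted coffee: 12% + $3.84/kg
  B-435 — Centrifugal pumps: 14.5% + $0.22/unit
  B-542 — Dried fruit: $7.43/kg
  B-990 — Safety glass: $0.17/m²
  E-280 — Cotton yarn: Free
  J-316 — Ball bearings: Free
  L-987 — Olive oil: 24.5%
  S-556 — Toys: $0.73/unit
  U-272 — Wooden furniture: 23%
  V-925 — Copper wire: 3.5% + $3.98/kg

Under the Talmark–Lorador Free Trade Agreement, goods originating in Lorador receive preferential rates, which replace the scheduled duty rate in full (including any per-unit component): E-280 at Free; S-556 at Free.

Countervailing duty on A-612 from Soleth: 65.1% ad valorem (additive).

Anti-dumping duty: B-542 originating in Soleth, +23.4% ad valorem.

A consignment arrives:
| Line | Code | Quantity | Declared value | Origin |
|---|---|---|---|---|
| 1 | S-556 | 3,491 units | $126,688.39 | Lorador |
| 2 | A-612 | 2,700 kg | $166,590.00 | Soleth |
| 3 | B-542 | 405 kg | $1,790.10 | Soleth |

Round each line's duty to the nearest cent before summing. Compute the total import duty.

Line 1 (S-556, Lorador, 3,491 units, $126,688.39):
Base rate for S-556 is $0.73/unit.
Origin Lorador qualifies under the Talmark–Lorador agreement and S-556 is covered: preferential rate Free applies instead.
Duty = $126,688.39 × 0% = $0.00.
Line 2 (A-612, Soleth, 2,700 kg, $166,590.00):
Base rate for A-612 is 12% + $3.84/kg.
Additional duty on A-612 from Soleth: +65.1%. Applied ad valorem rate: 12% + 65.1% = 77.1%.
Duty = $166,590.00 × 77.1% + 2,700 × $3.84 = $138,808.89.
Line 3 (B-542, Soleth, 405 kg, $1,790.10):
Base rate for B-542 is $7.43/kg.
Additional duty on B-542 from Soleth: +23.4% ad valorem. Applied ad valorem rate = 23.4%.
Duty = $1,790.10 × 23.4% + 405 × $7.43 = $3,428.03.
Total = $0.00 + $138,808.89 + $3,428.03 = $142,236.92.

$142,236.92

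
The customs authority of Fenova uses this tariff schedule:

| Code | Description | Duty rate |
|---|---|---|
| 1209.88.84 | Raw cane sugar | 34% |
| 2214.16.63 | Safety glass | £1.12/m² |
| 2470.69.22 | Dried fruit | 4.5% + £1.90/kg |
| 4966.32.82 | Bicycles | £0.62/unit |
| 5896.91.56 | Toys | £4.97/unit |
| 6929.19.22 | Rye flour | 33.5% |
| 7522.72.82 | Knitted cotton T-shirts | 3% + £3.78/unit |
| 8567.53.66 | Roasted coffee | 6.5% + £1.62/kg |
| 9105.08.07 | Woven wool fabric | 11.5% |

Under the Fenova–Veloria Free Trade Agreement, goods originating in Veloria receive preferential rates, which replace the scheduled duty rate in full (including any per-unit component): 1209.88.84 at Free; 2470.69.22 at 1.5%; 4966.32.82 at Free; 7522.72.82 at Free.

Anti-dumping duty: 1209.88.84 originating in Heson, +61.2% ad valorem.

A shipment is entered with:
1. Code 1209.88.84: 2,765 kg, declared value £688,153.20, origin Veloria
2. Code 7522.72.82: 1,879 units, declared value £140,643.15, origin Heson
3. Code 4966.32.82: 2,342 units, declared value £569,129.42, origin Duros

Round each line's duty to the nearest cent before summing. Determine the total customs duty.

£12,773.95

Line 1 (1209.88.84, Veloria, 2,765 kg, £688,153.20):
Base rate for 1209.88.84 is 34%.
Origin Veloria qualifies under the Fenova–Veloria agreement and 1209.88.84 is covered: preferential rate Free applies instead.
The additional-duty order on 1209.88.84 targets Heson, not Veloria; it does not apply.
Duty = £688,153.20 × 0% = £0.00.
Line 2 (7522.72.82, Heson, 1,879 units, £140,643.15):
Base rate for 7522.72.82 is 3% + £3.78/unit.
7522.72.82 has an FTA preferential rate, but origin Heson is not Veloria; base rate stands.
Duty = £140,643.15 × 3% + 1,879 × £3.78 = £11,321.91.
Line 3 (4966.32.82, Duros, 2,342 units, £569,129.42):
Base rate for 4966.32.82 is £0.62/unit.
4966.32.82 has an FTA preferential rate, but origin Duros is not Veloria; base rate stands.
Duty = 2,342 × £0.62 = £1,452.04.
Total = £0.00 + £11,321.91 + £1,452.04 = £12,773.95.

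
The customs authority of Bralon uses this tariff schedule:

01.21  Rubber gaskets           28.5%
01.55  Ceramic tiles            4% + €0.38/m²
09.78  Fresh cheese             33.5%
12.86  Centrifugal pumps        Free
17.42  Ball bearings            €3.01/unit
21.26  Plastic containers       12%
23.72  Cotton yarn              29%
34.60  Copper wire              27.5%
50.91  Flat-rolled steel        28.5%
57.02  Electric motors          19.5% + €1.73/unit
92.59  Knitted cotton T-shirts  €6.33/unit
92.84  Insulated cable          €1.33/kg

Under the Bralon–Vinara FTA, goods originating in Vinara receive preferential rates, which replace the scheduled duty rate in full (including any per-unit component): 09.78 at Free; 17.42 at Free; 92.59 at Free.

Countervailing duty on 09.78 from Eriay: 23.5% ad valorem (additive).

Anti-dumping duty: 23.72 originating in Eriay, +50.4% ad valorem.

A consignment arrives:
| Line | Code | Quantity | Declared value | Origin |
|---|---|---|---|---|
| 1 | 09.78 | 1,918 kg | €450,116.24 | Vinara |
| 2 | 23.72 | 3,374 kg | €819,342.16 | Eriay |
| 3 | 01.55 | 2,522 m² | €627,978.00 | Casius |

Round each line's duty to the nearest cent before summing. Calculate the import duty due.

€676,635.16

Line 1 (09.78, Vinara, 1,918 kg, €450,116.24):
Base rate for 09.78 is 33.5%.
Origin Vinara qualifies under the Bralon–Vinara agreement and 09.78 is covered: preferential rate Free applies instead.
The additional-duty order on 09.78 targets Eriay, not Vinara; it does not apply.
Duty = €450,116.24 × 0% = €0.00.
Line 2 (23.72, Eriay, 3,374 kg, €819,342.16):
Base rate for 23.72 is 29%.
Additional duty on 23.72 from Eriay: +50.4%. Applied ad valorem rate: 29% + 50.4% = 79.4%.
Duty = €819,342.16 × 79.4% = €650,557.68.
Line 3 (01.55, Casius, 2,522 m², €627,978.00):
Base rate for 01.55 is 4% + €0.38/m².
Duty = €627,978.00 × 4% + 2,522 × €0.38 = €26,077.48.
Total = €0.00 + €650,557.68 + €26,077.48 = €676,635.16.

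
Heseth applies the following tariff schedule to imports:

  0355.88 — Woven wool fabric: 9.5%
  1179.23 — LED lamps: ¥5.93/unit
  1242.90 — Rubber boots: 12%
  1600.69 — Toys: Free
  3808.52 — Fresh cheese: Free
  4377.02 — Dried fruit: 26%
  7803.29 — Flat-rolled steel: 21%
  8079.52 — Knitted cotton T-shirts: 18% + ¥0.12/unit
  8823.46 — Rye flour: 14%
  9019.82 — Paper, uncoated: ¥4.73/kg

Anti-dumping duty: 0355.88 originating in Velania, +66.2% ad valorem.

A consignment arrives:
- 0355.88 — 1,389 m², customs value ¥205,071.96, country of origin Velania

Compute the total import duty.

¥155,239.47

Line 1 (0355.88, Velania, 1,389 m², ¥205,071.96):
Base rate for 0355.88 is 9.5%.
Additional duty on 0355.88 from Velania: +66.2%. Applied ad valorem rate: 9.5% + 66.2% = 75.7%.
Duty = ¥205,071.96 × 75.7% = ¥155,239.47.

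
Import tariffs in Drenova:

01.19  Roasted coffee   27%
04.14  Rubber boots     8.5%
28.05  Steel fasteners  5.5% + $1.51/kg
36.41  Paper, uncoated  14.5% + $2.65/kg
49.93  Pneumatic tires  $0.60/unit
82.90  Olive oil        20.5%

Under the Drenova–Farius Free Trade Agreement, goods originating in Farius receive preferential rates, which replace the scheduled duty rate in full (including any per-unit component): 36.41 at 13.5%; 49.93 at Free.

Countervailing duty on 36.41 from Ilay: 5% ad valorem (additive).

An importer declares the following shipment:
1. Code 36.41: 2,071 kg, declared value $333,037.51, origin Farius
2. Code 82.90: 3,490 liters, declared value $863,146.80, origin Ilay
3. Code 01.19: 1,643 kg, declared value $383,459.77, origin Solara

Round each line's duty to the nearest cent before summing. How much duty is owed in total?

$325,439.29

Line 1 (36.41, Farius, 2,071 kg, $333,037.51):
Base rate for 36.41 is 14.5% + $2.65/kg.
Origin Farius qualifies under the Drenova–Farius agreement and 36.41 is covered: preferential rate 13.5% applies instead.
The additional-duty order on 36.41 targets Ilay, not Farius; it does not apply.
Duty = $333,037.51 × 13.5% = $44,960.06.
Line 2 (82.90, Ilay, 3,490 liters, $863,146.80):
Base rate for 82.90 is 20.5%.
Duty = $863,146.80 × 20.5% = $176,945.09.
Line 3 (01.19, Solara, 1,643 kg, $383,459.77):
Base rate for 01.19 is 27%.
Duty = $383,459.77 × 27% = $103,534.14.
Total = $44,960.06 + $176,945.09 + $103,534.14 = $325,439.29.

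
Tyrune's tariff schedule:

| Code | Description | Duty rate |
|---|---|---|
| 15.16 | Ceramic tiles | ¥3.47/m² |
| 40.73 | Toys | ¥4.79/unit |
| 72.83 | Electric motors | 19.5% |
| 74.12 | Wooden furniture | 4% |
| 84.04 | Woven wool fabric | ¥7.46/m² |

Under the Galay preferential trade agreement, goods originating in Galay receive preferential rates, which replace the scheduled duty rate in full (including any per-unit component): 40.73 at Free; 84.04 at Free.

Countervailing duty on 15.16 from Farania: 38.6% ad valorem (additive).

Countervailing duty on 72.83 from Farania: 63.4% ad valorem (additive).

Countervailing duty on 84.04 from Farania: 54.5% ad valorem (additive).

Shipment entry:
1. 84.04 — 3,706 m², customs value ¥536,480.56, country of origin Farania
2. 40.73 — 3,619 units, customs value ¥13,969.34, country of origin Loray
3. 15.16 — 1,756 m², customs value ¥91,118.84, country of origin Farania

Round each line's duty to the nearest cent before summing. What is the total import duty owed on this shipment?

¥378,628.87

Line 1 (84.04, Farania, 3,706 m², ¥536,480.56):
Base rate for 84.04 is ¥7.46/m².
84.04 has an FTA preferential rate, but origin Farania is not Galay; base rate stands.
Additional duty on 84.04 from Farania: +54.5% ad valorem. Applied ad valorem rate = 54.5%.
Duty = ¥536,480.56 × 54.5% + 3,706 × ¥7.46 = ¥320,028.67.
Line 2 (40.73, Loray, 3,619 units, ¥13,969.34):
Base rate for 40.73 is ¥4.79/unit.
40.73 has an FTA preferential rate, but origin Loray is not Galay; base rate stands.
Duty = 3,619 × ¥4.79 = ¥17,335.01.
Line 3 (15.16, Farania, 1,756 m², ¥91,118.84):
Base rate for 15.16 is ¥3.47/m².
Additional duty on 15.16 from Farania: +38.6% ad valorem. Applied ad valorem rate = 38.6%.
Duty = ¥91,118.84 × 38.6% + 1,756 × ¥3.47 = ¥41,265.19.
Total = ¥320,028.67 + ¥17,335.01 + ¥41,265.19 = ¥378,628.87.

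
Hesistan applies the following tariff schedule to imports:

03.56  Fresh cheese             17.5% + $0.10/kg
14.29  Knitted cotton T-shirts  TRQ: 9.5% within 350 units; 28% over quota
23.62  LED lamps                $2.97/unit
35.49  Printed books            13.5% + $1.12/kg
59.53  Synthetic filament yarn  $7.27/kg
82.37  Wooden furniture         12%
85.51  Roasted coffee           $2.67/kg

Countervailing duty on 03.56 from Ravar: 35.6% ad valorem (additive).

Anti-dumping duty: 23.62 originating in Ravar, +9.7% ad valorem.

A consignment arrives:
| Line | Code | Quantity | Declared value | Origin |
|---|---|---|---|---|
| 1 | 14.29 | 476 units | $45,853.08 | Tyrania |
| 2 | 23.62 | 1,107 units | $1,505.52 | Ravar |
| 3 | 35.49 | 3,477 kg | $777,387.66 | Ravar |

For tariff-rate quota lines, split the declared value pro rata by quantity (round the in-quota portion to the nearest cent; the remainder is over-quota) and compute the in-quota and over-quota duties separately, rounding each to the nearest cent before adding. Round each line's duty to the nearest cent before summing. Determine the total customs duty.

$118,876.89

Line 1 (14.29, Tyrania, 476 units, $45,853.08):
Code 14.29 is under a tariff-rate quota (threshold 350 units). In-quota: 350 units at 9.5%; over-quota: 126 units at 28%.
Pro-rata value split: in-quota = $45,853.08 × 350/476 = $33,715.50; over-quota = $45,853.08 − $33,715.50 = $12,137.58.
In-quota duty = $33,715.50 × 9.5% = $3,202.97. Over-quota duty = $12,137.58 × 28% = $3,398.52.
Line duty = $3,202.97 + $3,398.52 = $6,601.49.
Line 2 (23.62, Ravar, 1,107 units, $1,505.52):
Base rate for 23.62 is $2.97/unit.
Additional duty on 23.62 from Ravar: +9.7% ad valorem. Applied ad valorem rate = 9.7%.
Duty = $1,505.52 × 9.7% + 1,107 × $2.97 = $3,433.83.
Line 3 (35.49, Ravar, 3,477 kg, $777,387.66):
Base rate for 35.49 is 13.5% + $1.12/kg.
Duty = $777,387.66 × 13.5% + 3,477 × $1.12 = $108,841.57.
Total = $6,601.49 + $3,433.83 + $108,841.57 = $118,876.89.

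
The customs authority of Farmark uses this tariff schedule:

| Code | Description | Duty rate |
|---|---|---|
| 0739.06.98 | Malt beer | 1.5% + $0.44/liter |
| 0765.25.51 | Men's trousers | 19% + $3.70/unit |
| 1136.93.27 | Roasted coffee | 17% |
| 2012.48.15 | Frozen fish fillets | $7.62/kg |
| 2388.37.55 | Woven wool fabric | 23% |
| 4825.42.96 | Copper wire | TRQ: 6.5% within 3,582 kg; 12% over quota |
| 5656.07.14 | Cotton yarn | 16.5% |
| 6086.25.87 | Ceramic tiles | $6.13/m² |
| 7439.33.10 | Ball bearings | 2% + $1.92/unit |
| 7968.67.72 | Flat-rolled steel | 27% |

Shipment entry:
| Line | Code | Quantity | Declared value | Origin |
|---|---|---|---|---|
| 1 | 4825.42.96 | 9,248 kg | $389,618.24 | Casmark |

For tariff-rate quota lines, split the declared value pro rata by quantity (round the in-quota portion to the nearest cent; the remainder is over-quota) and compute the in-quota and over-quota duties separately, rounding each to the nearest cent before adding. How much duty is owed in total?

Line 1 (4825.42.96, Casmark, 9,248 kg, $389,618.24):
Code 4825.42.96 is under a tariff-rate quota (threshold 3,582 kg). In-quota: 3,582 kg at 6.5%; over-quota: 5,666 kg at 12%.
Pro-rata value split: in-quota = $389,618.24 × 3,582/9,248 = $150,909.66; over-quota = $389,618.24 − $150,909.66 = $238,708.58.
In-quota duty = $150,909.66 × 6.5% = $9,809.13. Over-quota duty = $238,708.58 × 12% = $28,645.03.
Line duty = $9,809.13 + $28,645.03 = $38,454.16.

$38,454.16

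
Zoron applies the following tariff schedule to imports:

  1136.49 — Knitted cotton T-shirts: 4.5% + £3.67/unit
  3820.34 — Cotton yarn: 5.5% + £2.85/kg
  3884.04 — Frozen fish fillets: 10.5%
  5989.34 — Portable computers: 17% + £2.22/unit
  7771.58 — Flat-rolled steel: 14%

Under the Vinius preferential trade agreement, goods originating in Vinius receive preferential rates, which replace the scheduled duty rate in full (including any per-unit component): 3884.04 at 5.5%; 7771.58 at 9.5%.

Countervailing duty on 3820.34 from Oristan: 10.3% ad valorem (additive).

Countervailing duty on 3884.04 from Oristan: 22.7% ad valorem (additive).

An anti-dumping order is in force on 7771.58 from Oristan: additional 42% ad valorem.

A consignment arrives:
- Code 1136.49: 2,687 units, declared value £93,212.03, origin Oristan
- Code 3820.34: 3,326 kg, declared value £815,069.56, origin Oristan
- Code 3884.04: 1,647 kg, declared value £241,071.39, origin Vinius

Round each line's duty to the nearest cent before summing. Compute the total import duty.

£165,574.85

Line 1 (1136.49, Oristan, 2,687 units, £93,212.03):
Base rate for 1136.49 is 4.5% + £3.67/unit.
Duty = £93,212.03 × 4.5% + 2,687 × £3.67 = £14,055.83.
Line 2 (3820.34, Oristan, 3,326 kg, £815,069.56):
Base rate for 3820.34 is 5.5% + £2.85/kg.
Additional duty on 3820.34 from Oristan: +10.3%. Applied ad valorem rate: 5.5% + 10.3% = 15.8%.
Duty = £815,069.56 × 15.8% + 3,326 × £2.85 = £138,260.09.
Line 3 (3884.04, Vinius, 1,647 kg, £241,071.39):
Base rate for 3884.04 is 10.5%.
Origin Vinius qualifies under the Zoron–Vinius agreement and 3884.04 is covered: preferential rate 5.5% applies instead.
The additional-duty order on 3884.04 targets Oristan, not Vinius; it does not apply.
Duty = £241,071.39 × 5.5% = £13,258.93.
Total = £14,055.83 + £138,260.09 + £13,258.93 = £165,574.85.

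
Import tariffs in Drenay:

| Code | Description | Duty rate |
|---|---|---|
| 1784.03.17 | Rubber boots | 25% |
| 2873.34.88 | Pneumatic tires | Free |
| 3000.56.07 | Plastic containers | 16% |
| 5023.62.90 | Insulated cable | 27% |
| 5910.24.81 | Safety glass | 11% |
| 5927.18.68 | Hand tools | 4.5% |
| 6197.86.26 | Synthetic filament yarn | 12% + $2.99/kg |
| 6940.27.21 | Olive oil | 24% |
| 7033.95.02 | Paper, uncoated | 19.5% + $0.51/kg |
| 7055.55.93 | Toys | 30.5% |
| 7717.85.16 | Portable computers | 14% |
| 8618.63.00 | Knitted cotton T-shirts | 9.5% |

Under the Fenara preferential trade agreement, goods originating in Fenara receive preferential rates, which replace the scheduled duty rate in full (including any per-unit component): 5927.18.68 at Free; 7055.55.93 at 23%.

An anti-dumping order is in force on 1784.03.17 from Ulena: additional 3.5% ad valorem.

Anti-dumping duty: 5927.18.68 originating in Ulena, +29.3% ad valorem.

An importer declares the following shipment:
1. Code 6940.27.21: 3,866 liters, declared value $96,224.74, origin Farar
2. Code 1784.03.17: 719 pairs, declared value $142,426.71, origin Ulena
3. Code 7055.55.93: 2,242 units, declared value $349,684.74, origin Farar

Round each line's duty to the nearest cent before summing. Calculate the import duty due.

$170,339.40

Line 1 (6940.27.21, Farar, 3,866 liters, $96,224.74):
Base rate for 6940.27.21 is 24%.
Duty = $96,224.74 × 24% = $23,093.94.
Line 2 (1784.03.17, Ulena, 719 pairs, $142,426.71):
Base rate for 1784.03.17 is 25%.
Additional duty on 1784.03.17 from Ulena: +3.5%. Applied ad valorem rate: 25% + 3.5% = 28.5%.
Duty = $142,426.71 × 28.5% = $40,591.61.
Line 3 (7055.55.93, Farar, 2,242 units, $349,684.74):
Base rate for 7055.55.93 is 30.5%.
7055.55.93 has an FTA preferential rate, but origin Farar is not Fenara; base rate stands.
Duty = $349,684.74 × 30.5% = $106,653.85.
Total = $23,093.94 + $40,591.61 + $106,653.85 = $170,339.40.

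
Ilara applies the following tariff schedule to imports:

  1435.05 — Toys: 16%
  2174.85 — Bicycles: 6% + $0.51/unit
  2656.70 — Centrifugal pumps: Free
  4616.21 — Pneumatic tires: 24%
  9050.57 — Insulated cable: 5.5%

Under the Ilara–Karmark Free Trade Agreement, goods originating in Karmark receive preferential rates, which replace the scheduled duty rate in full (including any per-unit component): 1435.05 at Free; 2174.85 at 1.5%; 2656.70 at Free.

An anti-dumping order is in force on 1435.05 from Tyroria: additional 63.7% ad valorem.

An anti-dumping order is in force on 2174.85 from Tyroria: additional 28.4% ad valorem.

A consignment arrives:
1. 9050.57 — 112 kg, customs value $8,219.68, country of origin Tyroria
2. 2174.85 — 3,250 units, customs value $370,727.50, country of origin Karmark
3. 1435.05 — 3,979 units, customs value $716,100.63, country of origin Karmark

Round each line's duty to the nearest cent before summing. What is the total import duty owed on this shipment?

Line 1 (9050.57, Tyroria, 112 kg, $8,219.68):
Base rate for 9050.57 is 5.5%.
Duty = $8,219.68 × 5.5% = $452.08.
Line 2 (2174.85, Karmark, 3,250 units, $370,727.50):
Base rate for 2174.85 is 6% + $0.51/unit.
Origin Karmark qualifies under the Ilara–Karmark agreement and 2174.85 is covered: preferential rate 1.5% applies instead.
The additional-duty order on 2174.85 targets Tyroria, not Karmark; it does not apply.
Duty = $370,727.50 × 1.5% = $5,560.91.
Line 3 (1435.05, Karmark, 3,979 units, $716,100.63):
Base rate for 1435.05 is 16%.
Origin Karmark qualifies under the Ilara–Karmark agreement and 1435.05 is covered: preferential rate Free applies instead.
The additional-duty order on 1435.05 targets Tyroria, not Karmark; it does not apply.
Duty = $716,100.63 × 0% = $0.00.
Total = $452.08 + $5,560.91 + $0.00 = $6,012.99.

$6,012.99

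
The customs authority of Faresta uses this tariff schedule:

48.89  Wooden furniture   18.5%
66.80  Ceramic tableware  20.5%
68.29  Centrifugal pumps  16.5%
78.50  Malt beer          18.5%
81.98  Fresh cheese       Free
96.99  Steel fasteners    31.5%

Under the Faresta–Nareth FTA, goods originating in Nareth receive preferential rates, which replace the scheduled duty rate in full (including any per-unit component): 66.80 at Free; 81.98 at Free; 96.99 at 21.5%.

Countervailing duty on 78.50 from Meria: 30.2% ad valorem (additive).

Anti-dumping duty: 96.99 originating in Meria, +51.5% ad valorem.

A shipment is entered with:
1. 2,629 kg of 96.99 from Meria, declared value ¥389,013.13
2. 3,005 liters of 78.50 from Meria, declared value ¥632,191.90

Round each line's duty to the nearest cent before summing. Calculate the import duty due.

¥630,758.36

Line 1 (96.99, Meria, 2,629 kg, ¥389,013.13):
Base rate for 96.99 is 31.5%.
96.99 has an FTA preferential rate, but origin Meria is not Nareth; base rate stands.
Additional duty on 96.99 from Meria: +51.5%. Applied ad valorem rate: 31.5% + 51.5% = 83%.
Duty = ¥389,013.13 × 83% = ¥322,880.90.
Line 2 (78.50, Meria, 3,005 liters, ¥632,191.90):
Base rate for 78.50 is 18.5%.
Additional duty on 78.50 from Meria: +30.2%. Applied ad valorem rate: 18.5% + 30.2% = 48.7%.
Duty = ¥632,191.90 × 48.7% = ¥307,877.46.
Total = ¥322,880.90 + ¥307,877.46 = ¥630,758.36.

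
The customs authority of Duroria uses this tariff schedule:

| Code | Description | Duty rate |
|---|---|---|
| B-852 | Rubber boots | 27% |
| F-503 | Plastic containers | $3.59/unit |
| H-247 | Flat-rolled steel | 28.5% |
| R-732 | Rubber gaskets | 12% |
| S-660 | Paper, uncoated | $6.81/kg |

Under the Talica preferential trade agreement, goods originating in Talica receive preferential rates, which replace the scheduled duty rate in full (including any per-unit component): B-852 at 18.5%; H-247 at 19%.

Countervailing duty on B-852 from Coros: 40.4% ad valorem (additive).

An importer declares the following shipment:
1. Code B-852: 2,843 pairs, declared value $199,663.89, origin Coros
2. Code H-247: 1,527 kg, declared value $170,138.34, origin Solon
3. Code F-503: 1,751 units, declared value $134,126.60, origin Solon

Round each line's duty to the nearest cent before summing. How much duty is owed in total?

Line 1 (B-852, Coros, 2,843 pairs, $199,663.89):
Base rate for B-852 is 27%.
B-852 has an FTA preferential rate, but origin Coros is not Talica; base rate stands.
Additional duty on B-852 from Coros: +40.4%. Applied ad valorem rate: 27% + 40.4% = 67.4%.
Duty = $199,663.89 × 67.4% = $134,573.46.
Line 2 (H-247, Solon, 1,527 kg, $170,138.34):
Base rate for H-247 is 28.5%.
H-247 has an FTA preferential rate, but origin Solon is not Talica; base rate stands.
Duty = $170,138.34 × 28.5% = $48,489.43.
Line 3 (F-503, Solon, 1,751 units, $134,126.60):
Base rate for F-503 is $3.59/unit.
Duty = 1,751 × $3.59 = $6,286.09.
Total = $134,573.46 + $48,489.43 + $6,286.09 = $189,348.98.

$189,348.98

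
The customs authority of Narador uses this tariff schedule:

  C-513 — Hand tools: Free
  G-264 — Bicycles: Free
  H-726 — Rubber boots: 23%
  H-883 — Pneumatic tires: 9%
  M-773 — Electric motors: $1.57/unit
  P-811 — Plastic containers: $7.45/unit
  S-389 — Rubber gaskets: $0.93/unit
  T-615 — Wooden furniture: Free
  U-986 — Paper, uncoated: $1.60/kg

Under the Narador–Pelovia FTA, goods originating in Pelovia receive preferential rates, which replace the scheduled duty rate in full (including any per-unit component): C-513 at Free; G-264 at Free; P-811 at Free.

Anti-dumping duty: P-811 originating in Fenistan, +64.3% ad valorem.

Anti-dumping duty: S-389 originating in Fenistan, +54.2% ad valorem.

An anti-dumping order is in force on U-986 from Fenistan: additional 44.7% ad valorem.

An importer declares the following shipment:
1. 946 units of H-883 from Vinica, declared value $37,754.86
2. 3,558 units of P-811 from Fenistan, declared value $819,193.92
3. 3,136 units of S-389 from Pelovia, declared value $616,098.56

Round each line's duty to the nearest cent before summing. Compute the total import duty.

Line 1 (H-883, Vinica, 946 units, $37,754.86):
Base rate for H-883 is 9%.
Duty = $37,754.86 × 9% = $3,397.94.
Line 2 (P-811, Fenistan, 3,558 units, $819,193.92):
Base rate for P-811 is $7.45/unit.
P-811 has an FTA preferential rate, but origin Fenistan is not Pelovia; base rate stands.
Additional duty on P-811 from Fenistan: +64.3% ad valorem. Applied ad valorem rate = 64.3%.
Duty = $819,193.92 × 64.3% + 3,558 × $7.45 = $553,248.79.
Line 3 (S-389, Pelovia, 3,136 units, $616,098.56):
Base rate for S-389 is $0.93/unit.
Origin Pelovia is the FTA partner but S-389 is not on the preference list; base rate stands.
The additional-duty order on S-389 targets Fenistan, not Pelovia; it does not apply.
Duty = 3,136 × $0.93 = $2,916.48.
Total = $3,397.94 + $553,248.79 + $2,916.48 = $559,563.21.

$559,563.21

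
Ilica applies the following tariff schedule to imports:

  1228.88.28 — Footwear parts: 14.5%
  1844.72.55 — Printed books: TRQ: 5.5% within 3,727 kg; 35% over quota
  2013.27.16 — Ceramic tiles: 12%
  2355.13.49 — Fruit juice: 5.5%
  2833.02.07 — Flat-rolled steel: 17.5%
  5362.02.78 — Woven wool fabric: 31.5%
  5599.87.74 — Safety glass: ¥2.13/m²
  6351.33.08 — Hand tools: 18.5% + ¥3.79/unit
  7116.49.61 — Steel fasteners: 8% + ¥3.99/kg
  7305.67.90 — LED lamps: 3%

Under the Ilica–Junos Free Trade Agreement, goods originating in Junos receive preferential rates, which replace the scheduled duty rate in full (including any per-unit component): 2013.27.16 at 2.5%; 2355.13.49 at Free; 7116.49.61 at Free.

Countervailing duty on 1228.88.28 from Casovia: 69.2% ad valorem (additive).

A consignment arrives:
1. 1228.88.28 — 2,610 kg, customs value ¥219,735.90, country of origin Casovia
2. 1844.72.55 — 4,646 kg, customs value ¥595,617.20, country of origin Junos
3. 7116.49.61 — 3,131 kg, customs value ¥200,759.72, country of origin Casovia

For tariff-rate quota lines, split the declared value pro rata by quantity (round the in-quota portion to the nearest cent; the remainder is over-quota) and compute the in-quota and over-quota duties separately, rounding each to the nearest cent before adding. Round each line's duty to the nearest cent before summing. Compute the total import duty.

¥279,987.03

Line 1 (1228.88.28, Casovia, 2,610 kg, ¥219,735.90):
Base rate for 1228.88.28 is 14.5%.
Additional duty on 1228.88.28 from Casovia: +69.2%. Applied ad valorem rate: 14.5% + 69.2% = 83.7%.
Duty = ¥219,735.90 × 83.7% = ¥183,918.95.
Line 2 (1844.72.55, Junos, 4,646 kg, ¥595,617.20):
Code 1844.72.55 is under a tariff-rate quota (threshold 3,727 kg). In-quota: 3,727 kg at 5.5%; over-quota: 919 kg at 35%.
Pro-rata value split: in-quota = ¥595,617.20 × 3,727/4,646 = ¥477,801.40; over-quota = ¥595,617.20 − ¥477,801.40 = ¥117,815.80.
In-quota duty = ¥477,801.40 × 5.5% = ¥26,279.08. Over-quota duty = ¥117,815.80 × 35% = ¥41,235.53.
Line duty = ¥26,279.08 + ¥41,235.53 = ¥67,514.61.
Line 3 (7116.49.61, Casovia, 3,131 kg, ¥200,759.72):
Base rate for 7116.49.61 is 8% + ¥3.99/kg.
7116.49.61 has an FTA preferential rate, but origin Casovia is not Junos; base rate stands.
Duty = ¥200,759.72 × 8% + 3,131 × ¥3.99 = ¥28,553.47.
Total = ¥183,918.95 + ¥67,514.61 + ¥28,553.47 = ¥279,987.03.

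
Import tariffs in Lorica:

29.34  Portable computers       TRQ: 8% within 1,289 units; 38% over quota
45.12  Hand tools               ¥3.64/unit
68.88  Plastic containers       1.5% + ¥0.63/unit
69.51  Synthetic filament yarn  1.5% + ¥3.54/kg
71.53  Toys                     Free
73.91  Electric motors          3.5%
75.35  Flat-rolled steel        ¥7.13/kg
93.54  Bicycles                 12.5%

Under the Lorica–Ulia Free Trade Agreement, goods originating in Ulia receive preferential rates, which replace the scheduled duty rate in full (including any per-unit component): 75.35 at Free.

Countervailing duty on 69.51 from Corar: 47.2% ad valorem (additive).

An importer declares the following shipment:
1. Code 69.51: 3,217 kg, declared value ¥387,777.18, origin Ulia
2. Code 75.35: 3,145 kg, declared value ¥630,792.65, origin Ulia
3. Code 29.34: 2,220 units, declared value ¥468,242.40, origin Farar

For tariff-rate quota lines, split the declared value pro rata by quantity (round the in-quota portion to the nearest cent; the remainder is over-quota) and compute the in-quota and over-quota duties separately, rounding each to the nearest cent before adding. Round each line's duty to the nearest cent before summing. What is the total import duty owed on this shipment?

Line 1 (69.51, Ulia, 3,217 kg, ¥387,777.18):
Base rate for 69.51 is 1.5% + ¥3.54/kg.
Origin Ulia is the FTA partner but 69.51 is not on the preference list; base rate stands.
The additional-duty order on 69.51 targets Corar, not Ulia; it does not apply.
Duty = ¥387,777.18 × 1.5% + 3,217 × ¥3.54 = ¥17,204.84.
Line 2 (75.35, Ulia, 3,145 kg, ¥630,792.65):
Base rate for 75.35 is ¥7.13/kg.
Origin Ulia qualifies under the Lorica–Ulia agreement and 75.35 is covered: preferential rate Free applies instead.
Duty = ¥630,792.65 × 0% = ¥0.00.
Line 3 (29.34, Farar, 2,220 units, ¥468,242.40):
Code 29.34 is under a tariff-rate quota (threshold 1,289 units). In-quota: 1,289 units at 8%; over-quota: 931 units at 38%.
Pro-rata value split: in-quota = ¥468,242.40 × 1,289/2,220 = ¥271,875.88; over-quota = ¥468,242.40 − ¥271,875.88 = ¥196,366.52.
In-quota duty = ¥271,875.88 × 8% = ¥21,750.07. Over-quota duty = ¥196,366.52 × 38% = ¥74,619.28.
Line duty = ¥21,750.07 + ¥74,619.28 = ¥96,369.35.
Total = ¥17,204.84 + ¥0.00 + ¥96,369.35 = ¥113,574.19.

¥113,574.19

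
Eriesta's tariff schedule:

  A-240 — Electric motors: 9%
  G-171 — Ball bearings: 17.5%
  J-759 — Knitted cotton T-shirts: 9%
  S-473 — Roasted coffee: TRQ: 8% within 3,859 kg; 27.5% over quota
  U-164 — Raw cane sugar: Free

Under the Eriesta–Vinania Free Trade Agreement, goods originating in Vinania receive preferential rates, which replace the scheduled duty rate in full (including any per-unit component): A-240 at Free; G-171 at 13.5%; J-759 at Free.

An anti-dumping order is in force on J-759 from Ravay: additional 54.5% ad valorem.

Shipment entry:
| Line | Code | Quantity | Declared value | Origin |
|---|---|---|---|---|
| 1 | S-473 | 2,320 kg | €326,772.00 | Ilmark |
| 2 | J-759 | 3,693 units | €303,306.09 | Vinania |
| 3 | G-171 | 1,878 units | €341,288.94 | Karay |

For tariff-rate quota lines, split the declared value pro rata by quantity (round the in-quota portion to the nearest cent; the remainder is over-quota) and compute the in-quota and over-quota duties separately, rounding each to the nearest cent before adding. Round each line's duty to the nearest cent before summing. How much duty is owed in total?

Line 1 (S-473, Ilmark, 2,320 kg, €326,772.00):
Code S-473 is under a tariff-rate quota (threshold 3,859 kg). Quantity 2,320 kg is within the quota, so the in-quota rate 8% applies to the full value.
Duty = €326,772.00 × 8% = €26,141.76.
Line 2 (J-759, Vinania, 3,693 units, €303,306.09):
Base rate for J-759 is 9%.
Origin Vinania qualifies under the Eriesta–Vinania agreement and J-759 is covered: preferential rate Free applies instead.
The additional-duty order on J-759 targets Ravay, not Vinania; it does not apply.
Duty = €303,306.09 × 0% = €0.00.
Line 3 (G-171, Karay, 1,878 units, €341,288.94):
Base rate for G-171 is 17.5%.
G-171 has an FTA preferential rate, but origin Karay is not Vinania; base rate stands.
Duty = €341,288.94 × 17.5% = €59,725.56.
Total = €26,141.76 + €0.00 + €59,725.56 = €85,867.32.

€85,867.32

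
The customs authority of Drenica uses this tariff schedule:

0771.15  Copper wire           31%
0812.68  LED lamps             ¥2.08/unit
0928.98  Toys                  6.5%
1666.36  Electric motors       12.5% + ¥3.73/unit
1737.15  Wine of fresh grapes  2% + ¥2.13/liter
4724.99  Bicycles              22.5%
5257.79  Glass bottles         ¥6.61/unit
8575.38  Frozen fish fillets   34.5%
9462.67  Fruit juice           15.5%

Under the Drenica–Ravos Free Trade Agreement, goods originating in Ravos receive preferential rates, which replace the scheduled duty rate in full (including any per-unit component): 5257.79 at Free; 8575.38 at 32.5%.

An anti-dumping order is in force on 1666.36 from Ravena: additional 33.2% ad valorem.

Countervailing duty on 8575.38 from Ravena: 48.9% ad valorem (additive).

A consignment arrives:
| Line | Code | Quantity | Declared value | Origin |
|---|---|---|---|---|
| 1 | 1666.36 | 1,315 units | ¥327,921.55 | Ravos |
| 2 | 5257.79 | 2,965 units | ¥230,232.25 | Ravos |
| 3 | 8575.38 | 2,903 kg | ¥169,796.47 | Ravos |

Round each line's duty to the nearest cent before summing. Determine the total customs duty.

Line 1 (1666.36, Ravos, 1,315 units, ¥327,921.55):
Base rate for 1666.36 is 12.5% + ¥3.73/unit.
Origin Ravos is the FTA partner but 1666.36 is not on the preference list; base rate stands.
The additional-duty order on 1666.36 targets Ravena, not Ravos; it does not apply.
Duty = ¥327,921.55 × 12.5% + 1,315 × ¥3.73 = ¥45,895.14.
Line 2 (5257.79, Ravos, 2,965 units, ¥230,232.25):
Base rate for 5257.79 is ¥6.61/unit.
Origin Ravos qualifies under the Drenica–Ravos agreement and 5257.79 is covered: preferential rate Free applies instead.
Duty = ¥230,232.25 × 0% = ¥0.00.
Line 3 (8575.38, Ravos, 2,903 kg, ¥169,796.47):
Base rate for 8575.38 is 34.5%.
Origin Ravos qualifies under the Drenica–Ravos agreement and 8575.38 is covered: preferential rate 32.5% applies instead.
The additional-duty order on 8575.38 targets Ravena, not Ravos; it does not apply.
Duty = ¥169,796.47 × 32.5% = ¥55,183.85.
Total = ¥45,895.14 + ¥0.00 + ¥55,183.85 = ¥101,078.99.

¥101,078.99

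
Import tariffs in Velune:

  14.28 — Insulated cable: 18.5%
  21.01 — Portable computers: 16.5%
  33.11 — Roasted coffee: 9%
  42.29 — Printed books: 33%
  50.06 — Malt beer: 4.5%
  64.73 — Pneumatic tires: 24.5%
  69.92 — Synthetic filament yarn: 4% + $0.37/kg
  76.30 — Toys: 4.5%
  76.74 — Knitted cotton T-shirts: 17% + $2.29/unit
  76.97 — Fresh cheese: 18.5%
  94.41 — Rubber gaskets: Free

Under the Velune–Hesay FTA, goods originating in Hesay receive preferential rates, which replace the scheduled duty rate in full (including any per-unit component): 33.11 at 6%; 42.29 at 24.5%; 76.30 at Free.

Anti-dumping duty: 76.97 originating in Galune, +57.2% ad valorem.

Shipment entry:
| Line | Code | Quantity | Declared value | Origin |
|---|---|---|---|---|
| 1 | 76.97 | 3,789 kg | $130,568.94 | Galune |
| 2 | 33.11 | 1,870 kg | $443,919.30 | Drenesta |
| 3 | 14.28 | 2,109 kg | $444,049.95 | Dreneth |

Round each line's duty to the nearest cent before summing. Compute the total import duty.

$220,942.67

Line 1 (76.97, Galune, 3,789 kg, $130,568.94):
Base rate for 76.97 is 18.5%.
Additional duty on 76.97 from Galune: +57.2%. Applied ad valorem rate: 18.5% + 57.2% = 75.7%.
Duty = $130,568.94 × 75.7% = $98,840.69.
Line 2 (33.11, Drenesta, 1,870 kg, $443,919.30):
Base rate for 33.11 is 9%.
33.11 has an FTA preferential rate, but origin Drenesta is not Hesay; base rate stands.
Duty = $443,919.30 × 9% = $39,952.74.
Line 3 (14.28, Dreneth, 2,109 kg, $444,049.95):
Base rate for 14.28 is 18.5%.
Duty = $444,049.95 × 18.5% = $82,149.24.
Total = $98,840.69 + $39,952.74 + $82,149.24 = $220,942.67.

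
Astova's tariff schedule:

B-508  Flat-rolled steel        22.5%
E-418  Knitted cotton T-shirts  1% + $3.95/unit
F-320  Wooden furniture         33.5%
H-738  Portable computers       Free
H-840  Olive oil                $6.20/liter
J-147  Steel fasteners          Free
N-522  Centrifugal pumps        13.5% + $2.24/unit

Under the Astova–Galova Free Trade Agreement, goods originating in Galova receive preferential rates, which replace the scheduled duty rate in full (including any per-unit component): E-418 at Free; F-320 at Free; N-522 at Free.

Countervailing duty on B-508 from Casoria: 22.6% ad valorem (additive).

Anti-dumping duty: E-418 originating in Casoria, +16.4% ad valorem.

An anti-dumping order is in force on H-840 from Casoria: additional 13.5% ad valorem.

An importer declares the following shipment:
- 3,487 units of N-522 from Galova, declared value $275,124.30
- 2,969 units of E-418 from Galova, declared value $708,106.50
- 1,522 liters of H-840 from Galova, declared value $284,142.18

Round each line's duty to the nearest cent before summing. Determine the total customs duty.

$9,436.40

Line 1 (N-522, Galova, 3,487 units, $275,124.30):
Base rate for N-522 is 13.5% + $2.24/unit.
Origin Galova qualifies under the Astova–Galova agreement and N-522 is covered: preferential rate Free applies instead.
Duty = $275,124.30 × 0% = $0.00.
Line 2 (E-418, Galova, 2,969 units, $708,106.50):
Base rate for E-418 is 1% + $3.95/unit.
Origin Galova qualifies under the Astova–Galova agreement and E-418 is covered: preferential rate Free applies instead.
The additional-duty order on E-418 targets Casoria, not Galova; it does not apply.
Duty = $708,106.50 × 0% = $0.00.
Line 3 (H-840, Galova, 1,522 liters, $284,142.18):
Base rate for H-840 is $6.20/liter.
Origin Galova is the FTA partner but H-840 is not on the preference list; base rate stands.
The additional-duty order on H-840 targets Casoria, not Galova; it does not apply.
Duty = 1,522 × $6.20 = $9,436.40.
Total = $0.00 + $0.00 + $9,436.40 = $9,436.40.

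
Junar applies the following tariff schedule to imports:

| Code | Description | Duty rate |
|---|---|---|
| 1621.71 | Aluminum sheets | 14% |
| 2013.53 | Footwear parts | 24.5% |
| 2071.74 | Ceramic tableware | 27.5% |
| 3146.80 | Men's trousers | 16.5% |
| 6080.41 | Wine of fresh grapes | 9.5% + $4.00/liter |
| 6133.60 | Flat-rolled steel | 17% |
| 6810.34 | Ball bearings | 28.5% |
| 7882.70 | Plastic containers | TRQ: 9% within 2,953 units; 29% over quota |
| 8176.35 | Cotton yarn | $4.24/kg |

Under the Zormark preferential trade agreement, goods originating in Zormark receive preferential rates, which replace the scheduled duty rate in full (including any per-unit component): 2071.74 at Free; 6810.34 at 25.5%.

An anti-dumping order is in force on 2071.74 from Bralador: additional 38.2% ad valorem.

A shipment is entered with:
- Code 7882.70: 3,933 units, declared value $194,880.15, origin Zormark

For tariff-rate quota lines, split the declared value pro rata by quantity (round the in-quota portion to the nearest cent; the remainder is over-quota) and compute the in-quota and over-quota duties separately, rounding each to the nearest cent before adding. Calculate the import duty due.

Line 1 (7882.70, Zormark, 3,933 units, $194,880.15):
Code 7882.70 is under a tariff-rate quota (threshold 2,953 units). In-quota: 2,953 units at 9%; over-quota: 980 units at 29%.
Pro-rata value split: in-quota = $194,880.15 × 2,953/3,933 = $146,321.15; over-quota = $194,880.15 − $146,321.15 = $48,559.00.
In-quota duty = $146,321.15 × 9% = $13,168.90. Over-quota duty = $48,559.00 × 29% = $14,082.11.
Line duty = $13,168.90 + $14,082.11 = $27,251.01.

$27,251.01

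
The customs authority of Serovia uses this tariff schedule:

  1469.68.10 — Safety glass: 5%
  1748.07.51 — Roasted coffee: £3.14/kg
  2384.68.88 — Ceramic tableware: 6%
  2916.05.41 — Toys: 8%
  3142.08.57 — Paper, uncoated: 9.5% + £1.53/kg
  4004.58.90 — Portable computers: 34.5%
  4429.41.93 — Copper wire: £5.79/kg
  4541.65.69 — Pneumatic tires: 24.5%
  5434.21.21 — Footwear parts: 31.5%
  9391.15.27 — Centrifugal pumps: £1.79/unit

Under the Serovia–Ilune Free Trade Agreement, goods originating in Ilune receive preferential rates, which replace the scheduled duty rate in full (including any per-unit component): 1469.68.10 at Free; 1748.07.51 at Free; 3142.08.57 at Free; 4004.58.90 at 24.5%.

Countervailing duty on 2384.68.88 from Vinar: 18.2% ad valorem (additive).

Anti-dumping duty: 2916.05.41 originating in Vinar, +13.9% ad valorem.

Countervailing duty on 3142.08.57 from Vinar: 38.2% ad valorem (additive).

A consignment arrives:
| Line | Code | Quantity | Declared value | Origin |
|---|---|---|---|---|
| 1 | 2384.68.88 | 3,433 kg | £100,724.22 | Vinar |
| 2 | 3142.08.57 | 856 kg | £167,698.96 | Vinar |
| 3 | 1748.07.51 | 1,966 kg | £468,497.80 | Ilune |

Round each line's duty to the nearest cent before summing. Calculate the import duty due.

Line 1 (2384.68.88, Vinar, 3,433 kg, £100,724.22):
Base rate for 2384.68.88 is 6%.
Additional duty on 2384.68.88 from Vinar: +18.2%. Applied ad valorem rate: 6% + 18.2% = 24.2%.
Duty = £100,724.22 × 24.2% = £24,375.26.
Line 2 (3142.08.57, Vinar, 856 kg, £167,698.96):
Base rate for 3142.08.57 is 9.5% + £1.53/kg.
3142.08.57 has an FTA preferential rate, but origin Vinar is not Ilune; base rate stands.
Additional duty on 3142.08.57 from Vinar: +38.2%. Applied ad valorem rate: 9.5% + 38.2% = 47.7%.
Duty = £167,698.96 × 47.7% + 856 × £1.53 = £81,302.08.
Line 3 (1748.07.51, Ilune, 1,966 kg, £468,497.80):
Base rate for 1748.07.51 is £3.14/kg.
Origin Ilune qualifies under the Serovia–Ilune agreement and 1748.07.51 is covered: preferential rate Free applies instead.
Duty = £468,497.80 × 0% = £0.00.
Total = £24,375.26 + £81,302.08 + £0.00 = £105,677.34.

£105,677.34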